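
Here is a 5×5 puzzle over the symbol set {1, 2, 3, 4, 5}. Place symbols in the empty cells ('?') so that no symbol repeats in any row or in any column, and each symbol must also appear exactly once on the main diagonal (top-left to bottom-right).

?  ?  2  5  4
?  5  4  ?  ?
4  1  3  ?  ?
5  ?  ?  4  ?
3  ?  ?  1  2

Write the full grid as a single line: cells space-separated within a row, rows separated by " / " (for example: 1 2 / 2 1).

1 3 2 5 4 / 2 5 4 3 1 / 4 1 3 2 5 / 5 2 1 4 3 / 3 4 5 1 2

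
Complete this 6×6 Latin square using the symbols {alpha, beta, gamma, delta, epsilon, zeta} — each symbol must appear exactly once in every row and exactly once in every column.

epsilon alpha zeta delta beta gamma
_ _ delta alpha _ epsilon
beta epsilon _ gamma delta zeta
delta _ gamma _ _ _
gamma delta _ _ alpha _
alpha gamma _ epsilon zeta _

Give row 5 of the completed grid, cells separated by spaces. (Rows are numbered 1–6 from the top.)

gamma delta epsilon zeta alpha beta

(r2,c1) = zeta
(r2,c2) = beta
(r2,c5) = gamma
(r3,c3) = alpha
(r4,c2) = zeta
(r4,c4) = beta
(r4,c5) = epsilon
(r4,c6) = alpha
(r5,c4) = zeta
(r5,c6) = beta
(r6,c3) = beta
(r6,c6) = delta
(r5,c3) = epsilon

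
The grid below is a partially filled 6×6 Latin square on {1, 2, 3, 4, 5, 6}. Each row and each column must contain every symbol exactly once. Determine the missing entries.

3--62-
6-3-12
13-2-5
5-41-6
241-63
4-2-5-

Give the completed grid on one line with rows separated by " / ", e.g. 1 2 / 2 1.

3 1 5 6 2 4 / 6 5 3 4 1 2 / 1 3 6 2 4 5 / 5 2 4 1 3 6 / 2 4 1 5 6 3 / 4 6 2 3 5 1

(r1,c3) = 5
(r2,c2) = 5
(r2,c4) = 4
(r3,c3) = 6
(r3,c5) = 4
(r4,c2) = 2
(r4,c5) = 3
(r5,c4) = 5
(r6,c4) = 3
(r6,c6) = 1
(r1,c2) = 1
(r1,c6) = 4
(r6,c2) = 6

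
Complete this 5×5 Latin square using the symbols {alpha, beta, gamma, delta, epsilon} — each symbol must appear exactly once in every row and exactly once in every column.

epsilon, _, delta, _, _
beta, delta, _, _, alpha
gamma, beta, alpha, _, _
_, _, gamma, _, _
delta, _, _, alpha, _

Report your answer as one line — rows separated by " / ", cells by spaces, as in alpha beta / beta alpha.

epsilon alpha delta beta gamma / beta delta epsilon gamma alpha / gamma beta alpha epsilon delta / alpha epsilon gamma delta beta / delta gamma beta alpha epsilon

(r2,c3) = epsilon
(r2,c4) = gamma
(r4,c1) = alpha
(r4,c2) = epsilon
(r5,c2) = gamma
(r5,c3) = beta
(r5,c5) = epsilon
(r1,c2) = alpha
(r1,c4) = beta
(r1,c5) = gamma
(r3,c5) = delta
(r4,c4) = delta
(r4,c5) = beta
(r3,c4) = epsilon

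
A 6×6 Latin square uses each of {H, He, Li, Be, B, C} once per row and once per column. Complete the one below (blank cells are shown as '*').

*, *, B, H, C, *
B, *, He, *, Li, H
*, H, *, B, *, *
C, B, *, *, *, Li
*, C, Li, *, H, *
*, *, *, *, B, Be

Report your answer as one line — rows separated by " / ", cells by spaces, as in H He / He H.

Be Li B H C He / B Be He C Li H / Li H Be B He C / C B H He Be Li / He C Li Be H B / H He C Li B Be

(r1,c6) = He
(r2,c2) = Be
(r2,c4) = C
(r3,c6) = C
(r5,c6) = B
(r1,c2) = Li
(r3,c3) = Be
(r3,c5) = He
(r4,c3) = H
(r4,c5) = Be
(r6,c2) = He
(r6,c3) = C
(r6,c4) = Li
(r1,c1) = Be
(r3,c1) = Li
(r4,c4) = He
(r5,c1) = He
(r5,c4) = Be
(r6,c1) = H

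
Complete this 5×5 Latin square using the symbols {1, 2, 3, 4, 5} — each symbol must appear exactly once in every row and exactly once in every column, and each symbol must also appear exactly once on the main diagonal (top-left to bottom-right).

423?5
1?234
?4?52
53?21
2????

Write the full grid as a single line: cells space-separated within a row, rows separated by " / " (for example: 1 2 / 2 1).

4 2 3 1 5 / 1 5 2 3 4 / 3 4 1 5 2 / 5 3 4 2 1 / 2 1 5 4 3

(r1,c4): row 1 has {2,3,4,5}; column 4 has {2,3,5}, so it must be 1.
(r2,c2): row 2 has {1,2,3,4}; column 2 has {2,3,4}; the diagonal has {2,4}, so it must be 5.
(r3,c1): row 3 has {2,4,5}; column 1 has {1,2,4,5}, so it must be 3.
(r3,c3): row 3 has {2,3,4,5}; column 3 has {2,3}; the diagonal has {2,4,5}, so it must be 1.
(r4,c3): row 4 has {1,2,3,5}; column 3 has {1,2,3}, so it must be 4.
(r5,c2): row 5 has {2}; column 2 has {2,3,4,5}, so it must be 1.
(r5,c3): row 5 has {1,2}; column 3 has {1,2,3,4}, so it must be 5.
(r5,c4): row 5 has {1,2,5}; column 4 has {1,2,3,5}, so it must be 4.
(r5,c5): row 5 has {1,2,4,5}; column 5 has {1,2,4,5}; the diagonal has {1,2,4,5}, so it must be 3.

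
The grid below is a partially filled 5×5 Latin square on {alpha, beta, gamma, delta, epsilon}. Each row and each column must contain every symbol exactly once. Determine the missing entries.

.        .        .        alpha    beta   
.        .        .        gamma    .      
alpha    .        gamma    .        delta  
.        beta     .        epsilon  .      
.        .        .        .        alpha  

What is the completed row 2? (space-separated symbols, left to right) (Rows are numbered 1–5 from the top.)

row 2 has {gamma}; column 5 has {alpha,beta,delta} — only epsilon is left for (r2,c5).
row 3 has {alpha,gamma,delta}; column 2 has {beta} — only epsilon is left for (r3,c2).
row 3 has {alpha,gamma,delta,epsilon}; column 4 has {alpha,gamma,epsilon} — only beta is left for (r3,c4).
row 4 has {beta,epsilon}; column 5 has {alpha,beta,delta,epsilon} — only gamma is left for (r4,c5).
row 5 has {alpha}; column 4 has {alpha,beta,gamma,epsilon} — only delta is left for (r5,c4).
row 4 has {beta,gamma,epsilon}; column 1 has {alpha} — only delta is left for (r4,c1).
row 4 has {beta,gamma,delta,epsilon}; column 3 has {gamma} — only alpha is left for (r4,c3).
row 5 has {alpha,delta}; column 2 has {beta,epsilon} — only gamma is left for (r5,c2).
row 1 has {alpha,beta}; column 2 has {beta,gamma,epsilon} — only delta is left for (r1,c2).
row 1 has {alpha,beta,delta}; column 3 has {alpha,gamma} — only epsilon is left for (r1,c3).
row 2 has {gamma,epsilon}; column 1 has {alpha,delta} — only beta is left for (r2,c1).
row 2 has {beta,gamma,epsilon}; column 2 has {beta,gamma,delta,epsilon} — only alpha is left for (r2,c2).
row 2 has {alpha,beta,gamma,epsilon}; column 3 has {alpha,gamma,epsilon} — only delta is left for (r2,c3).

beta alpha delta gamma epsilon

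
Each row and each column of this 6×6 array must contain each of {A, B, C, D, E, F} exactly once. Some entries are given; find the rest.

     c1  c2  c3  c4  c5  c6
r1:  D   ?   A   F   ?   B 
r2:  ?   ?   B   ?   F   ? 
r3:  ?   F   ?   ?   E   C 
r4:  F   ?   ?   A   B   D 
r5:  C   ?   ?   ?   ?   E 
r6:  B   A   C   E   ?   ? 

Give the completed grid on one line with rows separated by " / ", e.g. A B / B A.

D E A F C B / E D B C F A / A F D B E C / F C E A B D / C B F D A E / B A C E D F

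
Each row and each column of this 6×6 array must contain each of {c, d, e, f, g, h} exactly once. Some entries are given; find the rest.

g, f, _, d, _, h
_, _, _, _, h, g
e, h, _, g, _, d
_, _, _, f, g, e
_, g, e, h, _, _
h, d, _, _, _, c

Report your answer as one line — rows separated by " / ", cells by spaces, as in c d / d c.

g f c d e h / f e d c h g / e h f g c d / d c h f g e / c g e h d f / h d g e f c

(r1,c3) = c
(r1,c5) = e
(r3,c3) = f
(r3,c5) = c
(r4,c2) = c
(r5,c6) = f
(r6,c3) = g
(r6,c4) = e
(r6,c5) = f
(r2,c2) = e
(r2,c3) = d
(r2,c4) = c
(r4,c1) = d
(r4,c3) = h
(r5,c1) = c
(r5,c5) = d
(r2,c1) = f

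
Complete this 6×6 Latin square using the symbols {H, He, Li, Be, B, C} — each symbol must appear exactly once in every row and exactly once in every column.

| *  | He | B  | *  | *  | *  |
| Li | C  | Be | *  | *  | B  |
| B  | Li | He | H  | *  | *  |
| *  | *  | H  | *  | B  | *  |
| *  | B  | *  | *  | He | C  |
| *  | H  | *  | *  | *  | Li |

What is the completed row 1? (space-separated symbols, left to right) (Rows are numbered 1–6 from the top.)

Be He B C Li H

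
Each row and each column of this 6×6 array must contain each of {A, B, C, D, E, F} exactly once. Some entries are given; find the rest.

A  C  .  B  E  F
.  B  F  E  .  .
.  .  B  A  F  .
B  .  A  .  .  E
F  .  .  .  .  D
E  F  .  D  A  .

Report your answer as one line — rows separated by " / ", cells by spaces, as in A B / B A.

Cell (r1,c3): row 1 has {A,B,C,E,F}; column 3 has {A,B,F} → D.
Cell (r3,c6): row 3 has {A,B,F}; column 6 has {D,E,F} → C.
Cell (r4,c2): row 4 has {A,B,E}; column 2 has {B,C,F} → D.
Cell (r4,c5): row 4 has {A,B,D,E}; column 5 has {A,E,F} → C.
Cell (r5,c4): row 5 has {D,F}; column 4 has {A,B,D,E} → C.
Cell (r5,c5): row 5 has {C,D,F}; column 5 has {A,C,E,F} → B.
Cell (r6,c3): row 6 has {A,D,E,F}; column 3 has {A,B,D,F} → C.
Cell (r6,c6): row 6 has {A,C,D,E,F}; column 6 has {C,D,E,F} → B.
Cell (r2,c5): row 2 has {B,E,F}; column 5 has {A,B,C,E,F} → D.
Cell (r2,c6): row 2 has {B,D,E,F}; column 6 has {B,C,D,E,F} → A.
Cell (r3,c1): row 3 has {A,B,C,F}; column 1 has {A,B,E,F} → D.
Cell (r3,c2): row 3 has {A,B,C,D,F}; column 2 has {B,C,D,F} → E.
Cell (r4,c4): row 4 has {A,B,C,D,E}; column 4 has {A,B,C,D,E} → F.
Cell (r5,c2): row 5 has {B,C,D,F}; column 2 has {B,C,D,E,F} → A.
Cell (r5,c3): row 5 has {A,B,C,D,F}; column 3 has {A,B,C,D,F} → E.
Cell (r2,c1): row 2 has {A,B,D,E,F}; column 1 has {A,B,D,E,F} → C.

A C D B E F / C B F E D A / D E B A F C / B D A F C E / F A E C B D / E F C D A B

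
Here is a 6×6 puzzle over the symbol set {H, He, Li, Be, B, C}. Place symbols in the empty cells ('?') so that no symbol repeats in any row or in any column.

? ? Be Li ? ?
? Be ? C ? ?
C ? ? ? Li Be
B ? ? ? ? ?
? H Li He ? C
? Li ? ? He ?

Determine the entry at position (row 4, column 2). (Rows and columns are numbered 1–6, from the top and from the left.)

C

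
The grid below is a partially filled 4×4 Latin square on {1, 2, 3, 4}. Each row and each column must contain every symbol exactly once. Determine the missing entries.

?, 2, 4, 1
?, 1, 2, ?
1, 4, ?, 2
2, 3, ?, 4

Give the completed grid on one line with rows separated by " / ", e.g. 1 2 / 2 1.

3 2 4 1 / 4 1 2 3 / 1 4 3 2 / 2 3 1 4

(r1,c1) = 3
(r2,c1) = 4
(r2,c4) = 3
(r3,c3) = 3
(r4,c3) = 1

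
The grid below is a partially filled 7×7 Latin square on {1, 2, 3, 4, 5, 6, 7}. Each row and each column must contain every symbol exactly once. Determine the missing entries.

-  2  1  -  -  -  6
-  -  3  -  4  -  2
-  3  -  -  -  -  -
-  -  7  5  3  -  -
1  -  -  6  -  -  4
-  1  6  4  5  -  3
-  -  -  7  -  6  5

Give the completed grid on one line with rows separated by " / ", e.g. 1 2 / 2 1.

4 2 1 3 7 5 6 / 6 5 3 1 4 7 2 / 5 3 4 2 6 1 7 / 2 6 7 5 3 4 1 / 1 7 5 6 2 3 4 / 7 1 6 4 5 2 3 / 3 4 2 7 1 6 5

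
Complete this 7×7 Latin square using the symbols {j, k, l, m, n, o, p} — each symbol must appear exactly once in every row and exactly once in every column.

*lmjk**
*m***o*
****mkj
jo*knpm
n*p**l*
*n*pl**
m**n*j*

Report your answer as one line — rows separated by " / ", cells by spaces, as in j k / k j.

o l m j k n p / p m k l j o n / l p n o m k j / j o l k n p m / n j p m o l k / k n j p l m o / m k o n p j l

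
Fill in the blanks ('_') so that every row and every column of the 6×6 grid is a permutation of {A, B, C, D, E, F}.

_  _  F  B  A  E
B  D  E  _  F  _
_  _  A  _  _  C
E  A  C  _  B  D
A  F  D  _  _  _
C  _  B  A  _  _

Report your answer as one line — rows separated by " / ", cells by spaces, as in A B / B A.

D C F B A E / B D E C F A / F B A D E C / E A C F B D / A F D E C B / C E B A D F

(r1,c1): row 1 has {A,B,E,F}; column 1 has {A,B,C,E}, so it must be D.
(r1,c2): row 1 has {A,B,D,E,F}; column 2 has {A,D,F}, so it must be C.
(r2,c4): row 2 has {B,D,E,F}; column 4 has {A,B}, so it must be C.
(r2,c6): row 2 has {B,C,D,E,F}; column 6 has {C,D,E}, so it must be A.
(r3,c1): row 3 has {A,C}; column 1 has {A,B,C,D,E}, so it must be F.
(r4,c4): row 4 has {A,B,C,D,E}; column 4 has {A,B,C}, so it must be F.
(r5,c4): row 5 has {A,D,F}; column 4 has {A,B,C,F}, so it must be E.
(r5,c5): row 5 has {A,D,E,F}; column 5 has {A,B,F}, so it must be C.
(r5,c6): row 5 has {A,C,D,E,F}; column 6 has {A,C,D,E}, so it must be B.
(r6,c2): row 6 has {A,B,C}; column 2 has {A,C,D,F}, so it must be E.
(r6,c5): row 6 has {A,B,C,E}; column 5 has {A,B,C,F}, so it must be D.
(r6,c6): row 6 has {A,B,C,D,E}; column 6 has {A,B,C,D,E}, so it must be F.
(r3,c2): row 3 has {A,C,F}; column 2 has {A,C,D,E,F}, so it must be B.
(r3,c4): row 3 has {A,B,C,F}; column 4 has {A,B,C,E,F}, so it must be D.
(r3,c5): row 3 has {A,B,C,D,F}; column 5 has {A,B,C,D,F}, so it must be E.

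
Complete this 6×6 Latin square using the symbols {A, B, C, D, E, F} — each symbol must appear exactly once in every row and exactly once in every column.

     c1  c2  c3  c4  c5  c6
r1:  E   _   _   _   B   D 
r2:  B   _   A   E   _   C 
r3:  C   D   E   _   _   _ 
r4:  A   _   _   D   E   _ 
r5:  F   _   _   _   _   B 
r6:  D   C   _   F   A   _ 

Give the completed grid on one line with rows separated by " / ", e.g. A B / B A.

(r2,c2) = F
(r2,c5) = D
(r3,c5) = F
(r3,c6) = A
(r4,c2) = B
(r4,c6) = F
(r5,c5) = C
(r6,c3) = B
(r6,c6) = E
(r1,c2) = A
(r1,c4) = C
(r3,c4) = B
(r4,c3) = C
(r5,c2) = E
(r5,c3) = D
(r5,c4) = A
(r1,c3) = F

E A F C B D / B F A E D C / C D E B F A / A B C D E F / F E D A C B / D C B F A E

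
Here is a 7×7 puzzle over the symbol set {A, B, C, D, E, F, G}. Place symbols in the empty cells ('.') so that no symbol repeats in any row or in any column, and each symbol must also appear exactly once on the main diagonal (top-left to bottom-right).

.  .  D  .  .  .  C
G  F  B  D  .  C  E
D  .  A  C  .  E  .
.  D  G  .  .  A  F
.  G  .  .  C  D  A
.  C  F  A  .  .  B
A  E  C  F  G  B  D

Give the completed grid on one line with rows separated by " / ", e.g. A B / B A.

(r2,c5) = A
(r3,c2) = B
(r3,c5) = F
(r3,c7) = G
(r5,c3) = E
(r5,c4) = B
(r6,c1) = E
(r6,c5) = D
(r6,c6) = G
(r1,c1) = B
(r1,c2) = A
(r1,c5) = E
(r1,c6) = F
(r4,c1) = C
(r4,c4) = E
(r4,c5) = B
(r5,c1) = F
(r1,c4) = G

B A D G E F C / G F B D A C E / D B A C F E G / C D G E B A F / F G E B C D A / E C F A D G B / A E C F G B D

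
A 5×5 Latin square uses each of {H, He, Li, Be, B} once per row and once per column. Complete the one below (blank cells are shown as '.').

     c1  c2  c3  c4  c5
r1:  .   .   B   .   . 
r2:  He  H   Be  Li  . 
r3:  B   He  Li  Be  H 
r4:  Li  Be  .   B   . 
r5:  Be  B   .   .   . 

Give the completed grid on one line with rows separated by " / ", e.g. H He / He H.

(r1,c1): row 1 has {B}; column 1 has {He,Li,Be,B}, so it must be H.
(r1,c2): row 1 has {H,B}; column 2 has {H,He,Be,B}, so it must be Li.
(r1,c4): row 1 has {H,Li,B}; column 4 has {Li,Be,B}, so it must be He.
(r1,c5): row 1 has {H,He,Li,B}; column 5 has {H}, so it must be Be.
(r2,c5): row 2 has {H,He,Li,Be}; column 5 has {H,Be}, so it must be B.
(r4,c5): row 4 has {Li,Be,B}; column 5 has {H,Be,B}, so it must be He.
(r5,c4): row 5 has {Be,B}; column 4 has {He,Li,Be,B}, so it must be H.
(r5,c5): row 5 has {H,Be,B}; column 5 has {H,He,Be,B}, so it must be Li.
(r4,c3): row 4 has {He,Li,Be,B}; column 3 has {Li,Be,B}, so it must be H.
(r5,c3): row 5 has {H,Li,Be,B}; column 3 has {H,Li,Be,B}, so it must be He.

H Li B He Be / He H Be Li B / B He Li Be H / Li Be H B He / Be B He H Li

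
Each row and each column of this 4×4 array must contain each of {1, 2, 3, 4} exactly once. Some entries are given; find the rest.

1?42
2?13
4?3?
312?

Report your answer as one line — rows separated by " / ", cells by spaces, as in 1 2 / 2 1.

1 3 4 2 / 2 4 1 3 / 4 2 3 1 / 3 1 2 4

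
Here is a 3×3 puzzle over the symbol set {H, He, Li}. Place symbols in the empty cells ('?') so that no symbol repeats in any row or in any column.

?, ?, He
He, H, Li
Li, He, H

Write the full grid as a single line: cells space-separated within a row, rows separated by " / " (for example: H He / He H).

H Li He / He H Li / Li He H

Cell (r1,c1): row 1 has {He}; column 1 has {He,Li} → H.
Cell (r1,c2): row 1 has {H,He}; column 2 has {H,He} → Li.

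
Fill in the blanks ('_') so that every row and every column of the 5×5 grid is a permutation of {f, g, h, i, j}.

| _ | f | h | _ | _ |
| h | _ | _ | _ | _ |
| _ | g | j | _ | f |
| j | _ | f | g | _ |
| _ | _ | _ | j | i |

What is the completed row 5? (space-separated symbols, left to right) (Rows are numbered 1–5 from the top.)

Cell (r1,c4): row 1 has {f,h}; column 4 has {g,j} → i.
Cell (r2,c4): row 2 has {h}; column 4 has {g,i,j} → f.
Cell (r3,c1): row 3 has {f,g,j}; column 1 has {h,j} → i.
Cell (r3,c4): row 3 has {f,g,i,j}; column 4 has {f,g,i,j} → h.
Cell (r4,c5): row 4 has {f,g,j}; column 5 has {f,i} → h.
Cell (r5,c2): row 5 has {i,j}; column 2 has {f,g} → h.
Cell (r5,c3): row 5 has {h,i,j}; column 3 has {f,h,j} → g.
Cell (r1,c1): row 1 has {f,h,i}; column 1 has {h,i,j} → g.
Cell (r1,c5): row 1 has {f,g,h,i}; column 5 has {f,h,i} → j.
Cell (r2,c3): row 2 has {f,h}; column 3 has {f,g,h,j} → i.
Cell (r2,c5): row 2 has {f,h,i}; column 5 has {f,h,i,j} → g.
Cell (r4,c2): row 4 has {f,g,h,j}; column 2 has {f,g,h} → i.
Cell (r5,c1): row 5 has {g,h,i,j}; column 1 has {g,h,i,j} → f.

f h g j i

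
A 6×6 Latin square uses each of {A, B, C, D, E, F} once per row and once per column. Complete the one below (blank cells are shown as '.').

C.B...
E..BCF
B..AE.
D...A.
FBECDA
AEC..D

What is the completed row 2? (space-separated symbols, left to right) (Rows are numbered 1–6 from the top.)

E D A B C F

(r1,c5): row 1 has {B,C}; column 5 has {A,C,D,E}, so it must be F.
(r1,c6): row 1 has {B,C,F}; column 6 has {A,D,F}, so it must be E.
(r3,c6): row 3 has {A,B,E}; column 6 has {A,D,E,F}, so it must be C.
(r4,c3): row 4 has {A,D}; column 3 has {B,C,E}, so it must be F.
(r4,c4): row 4 has {A,D,F}; column 4 has {A,B,C}, so it must be E.
(r4,c6): row 4 has {A,D,E,F}; column 6 has {A,C,D,E,F}, so it must be B.
(r6,c4): row 6 has {A,C,D,E}; column 4 has {A,B,C,E}, so it must be F.
(r6,c5): row 6 has {A,C,D,E,F}; column 5 has {A,C,D,E,F}, so it must be B.
(r1,c4): row 1 has {B,C,E,F}; column 4 has {A,B,C,E,F}, so it must be D.
(r3,c3): row 3 has {A,B,C,E}; column 3 has {B,C,E,F}, so it must be D.
(r4,c2): row 4 has {A,B,D,E,F}; column 2 has {B,E}, so it must be C.
(r1,c2): row 1 has {B,C,D,E,F}; column 2 has {B,C,E}, so it must be A.
(r2,c2): row 2 has {B,C,E,F}; column 2 has {A,B,C,E}, so it must be D.
(r2,c3): row 2 has {B,C,D,E,F}; column 3 has {B,C,D,E,F}, so it must be A.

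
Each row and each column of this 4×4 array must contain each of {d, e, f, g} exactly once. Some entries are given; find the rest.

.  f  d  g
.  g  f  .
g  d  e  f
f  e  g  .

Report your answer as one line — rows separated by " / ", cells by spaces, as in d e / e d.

e f d g / d g f e / g d e f / f e g d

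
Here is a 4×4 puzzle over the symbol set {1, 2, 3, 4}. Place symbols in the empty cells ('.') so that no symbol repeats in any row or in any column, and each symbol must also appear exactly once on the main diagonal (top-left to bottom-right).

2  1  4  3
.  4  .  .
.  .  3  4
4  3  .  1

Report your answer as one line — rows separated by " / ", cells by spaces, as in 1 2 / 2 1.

2 1 4 3 / 3 4 1 2 / 1 2 3 4 / 4 3 2 1

At row 2, column 4: row 2 has {4}; column 4 has {1,3,4}; that leaves 2.
At row 3, column 1: row 3 has {3,4}; column 1 has {2,4}; that leaves 1.
At row 3, column 2: row 3 has {1,3,4}; column 2 has {1,3,4}; that leaves 2.
At row 4, column 3: row 4 has {1,3,4}; column 3 has {3,4}; that leaves 2.
At row 2, column 1: row 2 has {2,4}; column 1 has {1,2,4}; that leaves 3.
At row 2, column 3: row 2 has {2,3,4}; column 3 has {2,3,4}; that leaves 1.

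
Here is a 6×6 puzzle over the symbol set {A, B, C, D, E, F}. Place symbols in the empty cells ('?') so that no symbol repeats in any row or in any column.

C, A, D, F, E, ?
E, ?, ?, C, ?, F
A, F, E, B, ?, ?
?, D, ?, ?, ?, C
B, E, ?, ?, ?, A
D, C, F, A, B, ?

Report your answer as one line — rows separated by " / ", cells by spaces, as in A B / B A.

(r1,c6) = B
(r2,c2) = B
(r2,c3) = A
(r2,c5) = D
(r3,c5) = C
(r3,c6) = D
(r4,c1) = F
(r4,c3) = B
(r4,c4) = E
(r4,c5) = A
(r5,c3) = C
(r5,c4) = D
(r5,c5) = F
(r6,c6) = E

C A D F E B / E B A C D F / A F E B C D / F D B E A C / B E C D F A / D C F A B E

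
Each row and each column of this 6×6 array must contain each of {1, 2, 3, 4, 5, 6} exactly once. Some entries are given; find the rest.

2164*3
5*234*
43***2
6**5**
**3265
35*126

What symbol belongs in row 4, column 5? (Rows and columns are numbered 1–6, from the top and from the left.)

3

row 1 has {1,2,3,4,6}; column 5 has {2,4,6} — only 5 is left for (r1,c5).
row 2 has {2,3,4,5}; column 2 has {1,3,5} — only 6 is left for (r2,c2).
row 2 has {2,3,4,5,6}; column 6 has {2,3,5,6} — only 1 is left for (r2,c6).
row 3 has {2,3,4}; column 4 has {1,2,3,4,5} — only 6 is left for (r3,c4).
row 3 has {2,3,4,6}; column 5 has {2,4,5,6} — only 1 is left for (r3,c5).
row 4 has {5,6}; column 5 has {1,2,4,5,6} — only 3 is left for (r4,c5).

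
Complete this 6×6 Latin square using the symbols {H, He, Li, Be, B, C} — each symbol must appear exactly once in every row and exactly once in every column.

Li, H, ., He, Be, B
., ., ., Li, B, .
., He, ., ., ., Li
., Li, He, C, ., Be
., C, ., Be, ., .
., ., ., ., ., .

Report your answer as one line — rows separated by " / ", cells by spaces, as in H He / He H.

At row 1, column 3: row 1 has {H,He,Li,Be,B}; column 3 has {He}; that leaves C.
At row 2, column 2: row 2 has {Li,B}; column 2 has {H,He,Li,C}; that leaves Be.
At row 2, column 3: row 2 has {Li,Be,B}; column 3 has {He,C}; that leaves H.
At row 4, column 5: row 4 has {He,Li,Be,C}; column 5 has {Be,B}; that leaves H.
At row 6, column 2: row 6 is empty so far; column 2 has {H,He,Li,Be,C}; that leaves B.
At row 6, column 4: row 6 has {B}; column 4 has {He,Li,Be,C}; that leaves H.
At row 3, column 4: row 3 has {He,Li}; column 4 has {H,He,Li,Be,C}; that leaves B.
At row 3, column 5: row 3 has {He,Li,B}; column 5 has {H,Be,B}; that leaves C.
At row 4, column 1: row 4 has {H,He,Li,Be,C}; column 1 has {Li}; that leaves B.
At row 3, column 3: row 3 has {He,Li,B,C}; column 3 has {H,He,C}; that leaves Be.
At row 6, column 3: row 6 has {H,B}; column 3 has {H,He,Be,C}; that leaves Li.
At row 6, column 5: row 6 has {H,Li,B}; column 5 has {H,Be,B,C}; that leaves He.
At row 6, column 6: row 6 has {H,He,Li,B}; column 6 has {Li,Be,B}; that leaves C.
At row 2, column 6: row 2 has {H,Li,Be,B}; column 6 has {Li,Be,B,C}; that leaves He.
At row 3, column 1: row 3 has {He,Li,Be,B,C}; column 1 has {Li,B}; that leaves H.
At row 5, column 1: row 5 has {Be,C}; column 1 has {H,Li,B}; that leaves He.
At row 5, column 3: row 5 has {He,Be,C}; column 3 has {H,He,Li,Be,C}; that leaves B.
At row 5, column 5: row 5 has {He,Be,B,C}; column 5 has {H,He,Be,B,C}; that leaves Li.
At row 5, column 6: row 5 has {He,Li,Be,B,C}; column 6 has {He,Li,Be,B,C}; that leaves H.
At row 6, column 1: row 6 has {H,He,Li,B,C}; column 1 has {H,He,Li,B}; that leaves Be.
At row 2, column 1: row 2 has {H,He,Li,Be,B}; column 1 has {H,He,Li,Be,B}; that leaves C.

Li H C He Be B / C Be H Li B He / H He Be B C Li / B Li He C H Be / He C B Be Li H / Be B Li H He C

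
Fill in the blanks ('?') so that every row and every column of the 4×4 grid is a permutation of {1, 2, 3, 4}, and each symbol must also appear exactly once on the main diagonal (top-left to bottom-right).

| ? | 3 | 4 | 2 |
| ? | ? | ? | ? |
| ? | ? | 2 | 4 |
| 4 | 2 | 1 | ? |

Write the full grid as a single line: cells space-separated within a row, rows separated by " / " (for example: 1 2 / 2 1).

1 3 4 2 / 2 4 3 1 / 3 1 2 4 / 4 2 1 3

At row 1, column 1: row 1 has {2,3,4}; column 1 has {4}; the diagonal has {2}; that leaves 1.
At row 2, column 2: row 2 is empty so far; column 2 has {2,3}; the diagonal has {1,2}; that leaves 4.
At row 2, column 3: row 2 has {4}; column 3 has {1,2,4}; that leaves 3.
At row 2, column 4: row 2 has {3,4}; column 4 has {2,4}; that leaves 1.
At row 3, column 1: row 3 has {2,4}; column 1 has {1,4}; that leaves 3.
At row 3, column 2: row 3 has {2,3,4}; column 2 has {2,3,4}; that leaves 1.
At row 4, column 4: row 4 has {1,2,4}; column 4 has {1,2,4}; the diagonal has {1,2,4}; that leaves 3.
At row 2, column 1: row 2 has {1,3,4}; column 1 has {1,3,4}; that leaves 2.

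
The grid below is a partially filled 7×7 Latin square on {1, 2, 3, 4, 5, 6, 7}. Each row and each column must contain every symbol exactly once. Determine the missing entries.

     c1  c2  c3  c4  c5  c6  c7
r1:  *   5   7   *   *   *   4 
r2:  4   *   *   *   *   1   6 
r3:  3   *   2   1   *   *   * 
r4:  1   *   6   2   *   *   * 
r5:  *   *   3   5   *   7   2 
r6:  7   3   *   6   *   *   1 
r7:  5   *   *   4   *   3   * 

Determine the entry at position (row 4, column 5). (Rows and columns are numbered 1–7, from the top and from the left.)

7

(r1,c4) = 3
(r2,c3) = 5
(r2,c4) = 7
(r5,c1) = 6
(r6,c3) = 4
(r7,c3) = 1
(r7,c7) = 7
(r1,c1) = 2
(r1,c6) = 6
(r2,c2) = 2
(r2,c5) = 3
(r3,c7) = 5
(r4,c7) = 3
(r7,c2) = 6
(r7,c5) = 2
(r1,c5) = 1
(r3,c6) = 4
(r4,c6) = 5
(r5,c5) = 4
(r6,c5) = 5
(r6,c6) = 2
(r3,c2) = 7
(r3,c5) = 6
(r4,c2) = 4
(r4,c5) = 7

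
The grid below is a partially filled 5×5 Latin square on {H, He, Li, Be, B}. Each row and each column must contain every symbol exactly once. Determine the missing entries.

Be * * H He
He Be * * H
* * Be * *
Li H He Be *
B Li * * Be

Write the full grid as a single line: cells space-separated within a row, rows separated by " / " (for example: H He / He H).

Be B Li H He / He Be B Li H / H He Be B Li / Li H He Be B / B Li H He Be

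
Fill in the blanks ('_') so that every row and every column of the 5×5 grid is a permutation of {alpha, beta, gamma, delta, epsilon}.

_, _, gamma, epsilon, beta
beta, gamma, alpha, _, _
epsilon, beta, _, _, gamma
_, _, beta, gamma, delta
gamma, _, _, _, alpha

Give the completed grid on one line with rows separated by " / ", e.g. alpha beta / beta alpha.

(r2,c4): row 2 has {alpha,beta,gamma}; column 4 has {gamma,epsilon}, so it must be delta.
(r2,c5): row 2 has {alpha,beta,gamma,delta}; column 5 has {alpha,beta,gamma,delta}, so it must be epsilon.
(r3,c3): row 3 has {beta,gamma,epsilon}; column 3 has {alpha,beta,gamma}, so it must be delta.
(r3,c4): row 3 has {beta,gamma,delta,epsilon}; column 4 has {gamma,delta,epsilon}, so it must be alpha.
(r4,c1): row 4 has {beta,gamma,delta}; column 1 has {beta,gamma,epsilon}, so it must be alpha.
(r4,c2): row 4 has {alpha,beta,gamma,delta}; column 2 has {beta,gamma}, so it must be epsilon.
(r5,c2): row 5 has {alpha,gamma}; column 2 has {beta,gamma,epsilon}, so it must be delta.
(r5,c3): row 5 has {alpha,gamma,delta}; column 3 has {alpha,beta,gamma,delta}, so it must be epsilon.
(r5,c4): row 5 has {alpha,gamma,delta,epsilon}; column 4 has {alpha,gamma,delta,epsilon}, so it must be beta.
(r1,c1): row 1 has {beta,gamma,epsilon}; column 1 has {alpha,beta,gamma,epsilon}, so it must be delta.
(r1,c2): row 1 has {beta,gamma,delta,epsilon}; column 2 has {beta,gamma,delta,epsilon}, so it must be alpha.

delta alpha gamma epsilon beta / beta gamma alpha delta epsilon / epsilon beta delta alpha gamma / alpha epsilon beta gamma delta / gamma delta epsilon beta alpha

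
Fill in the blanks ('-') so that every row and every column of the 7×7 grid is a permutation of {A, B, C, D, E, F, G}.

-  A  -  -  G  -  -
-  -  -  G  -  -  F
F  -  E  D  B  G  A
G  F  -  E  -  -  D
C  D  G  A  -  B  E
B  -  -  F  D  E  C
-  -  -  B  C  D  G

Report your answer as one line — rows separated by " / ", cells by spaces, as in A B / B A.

(r1,c4) = C
(r1,c6) = F
(r1,c7) = B
(r3,c2) = C
(r4,c5) = A
(r4,c6) = C
(r5,c5) = F
(r6,c2) = G
(r6,c3) = A
(r7,c2) = E
(r7,c3) = F
(r1,c3) = D
(r2,c2) = B
(r2,c3) = C
(r2,c5) = E
(r2,c6) = A
(r4,c3) = B
(r7,c1) = A
(r1,c1) = E
(r2,c1) = D

E A D C G F B / D B C G E A F / F C E D B G A / G F B E A C D / C D G A F B E / B G A F D E C / A E F B C D G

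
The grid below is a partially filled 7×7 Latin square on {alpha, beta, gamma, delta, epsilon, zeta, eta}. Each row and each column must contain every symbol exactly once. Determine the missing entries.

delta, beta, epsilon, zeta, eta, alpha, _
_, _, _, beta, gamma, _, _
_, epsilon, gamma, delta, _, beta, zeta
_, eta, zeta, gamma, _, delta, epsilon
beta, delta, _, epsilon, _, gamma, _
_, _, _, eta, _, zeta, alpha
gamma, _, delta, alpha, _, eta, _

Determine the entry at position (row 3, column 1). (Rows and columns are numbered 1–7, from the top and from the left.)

At row 1, column 7: row 1 has {alpha,beta,delta,epsilon,zeta,eta}; column 7 has {alpha,epsilon,zeta}; that leaves gamma.
At row 2, column 6: row 2 has {beta,gamma}; column 6 has {alpha,beta,gamma,delta,zeta,eta}; that leaves epsilon.
At row 3, column 5: row 3 has {beta,gamma,delta,epsilon,zeta}; column 5 has {gamma,eta}; that leaves alpha.
At row 4, column 1: row 4 has {gamma,delta,epsilon,zeta,eta}; column 1 has {beta,gamma,delta}; that leaves alpha.
At row 4, column 5: row 4 has {alpha,gamma,delta,epsilon,zeta,eta}; column 5 has {alpha,gamma,eta}; that leaves beta.
At row 5, column 5: row 5 has {beta,gamma,delta,epsilon}; column 5 has {alpha,beta,gamma,eta}; that leaves zeta.
At row 5, column 7: row 5 has {beta,gamma,delta,epsilon,zeta}; column 7 has {alpha,gamma,epsilon,zeta}; that leaves eta.
At row 6, column 1: row 6 has {alpha,zeta,eta}; column 1 has {alpha,beta,gamma,delta}; that leaves epsilon.
At row 6, column 2: row 6 has {alpha,epsilon,zeta,eta}; column 2 has {beta,delta,epsilon,eta}; that leaves gamma.
At row 6, column 3: row 6 has {alpha,gamma,epsilon,zeta,eta}; column 3 has {gamma,delta,epsilon,zeta}; that leaves beta.
At row 6, column 5: row 6 has {alpha,beta,gamma,epsilon,zeta,eta}; column 5 has {alpha,beta,gamma,zeta,eta}; that leaves delta.
At row 7, column 2: row 7 has {alpha,gamma,delta,eta}; column 2 has {beta,gamma,delta,epsilon,eta}; that leaves zeta.
At row 7, column 5: row 7 has {alpha,gamma,delta,zeta,eta}; column 5 has {alpha,beta,gamma,delta,zeta,eta}; that leaves epsilon.
At row 7, column 7: row 7 has {alpha,gamma,delta,epsilon,zeta,eta}; column 7 has {alpha,gamma,epsilon,zeta,eta}; that leaves beta.
At row 2, column 2: row 2 has {beta,gamma,epsilon}; column 2 has {beta,gamma,delta,epsilon,zeta,eta}; that leaves alpha.
At row 2, column 3: row 2 has {alpha,beta,gamma,epsilon}; column 3 has {beta,gamma,delta,epsilon,zeta}; that leaves eta.
At row 2, column 7: row 2 has {alpha,beta,gamma,epsilon,eta}; column 7 has {alpha,beta,gamma,epsilon,zeta,eta}; that leaves delta.
At row 3, column 1: row 3 has {alpha,beta,gamma,delta,epsilon,zeta}; column 1 has {alpha,beta,gamma,delta,epsilon}; that leaves eta.

eta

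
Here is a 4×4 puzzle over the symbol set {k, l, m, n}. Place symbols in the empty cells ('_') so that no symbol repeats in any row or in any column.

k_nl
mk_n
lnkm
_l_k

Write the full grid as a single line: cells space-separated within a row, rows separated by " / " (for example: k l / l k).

k m n l / m k l n / l n k m / n l m k

(r1,c2) = m
(r2,c3) = l
(r4,c1) = n
(r4,c3) = m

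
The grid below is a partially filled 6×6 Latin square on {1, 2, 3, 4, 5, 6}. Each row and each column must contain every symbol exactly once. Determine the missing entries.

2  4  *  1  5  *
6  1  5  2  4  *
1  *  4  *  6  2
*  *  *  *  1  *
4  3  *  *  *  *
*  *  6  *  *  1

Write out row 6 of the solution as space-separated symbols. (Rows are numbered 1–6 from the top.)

Cell (r1,c3): row 1 has {1,2,4,5}; column 3 has {4,5,6} → 3.
Cell (r1,c6): row 1 has {1,2,3,4,5}; column 6 has {1,2} → 6.
Cell (r2,c6): row 2 has {1,2,4,5,6}; column 6 has {1,2,6} → 3.
Cell (r3,c2): row 3 has {1,2,4,6}; column 2 has {1,3,4} → 5.
Cell (r3,c4): row 3 has {1,2,4,5,6}; column 4 has {1,2} → 3.
Cell (r4,c3): row 4 has {1}; column 3 has {3,4,5,6} → 2.
Cell (r5,c3): row 5 has {3,4}; column 3 has {2,3,4,5,6} → 1.
Cell (r5,c5): row 5 has {1,3,4}; column 5 has {1,4,5,6} → 2.
Cell (r5,c6): row 5 has {1,2,3,4}; column 6 has {1,2,3,6} → 5.
Cell (r6,c2): row 6 has {1,6}; column 2 has {1,3,4,5} → 2.
Cell (r6,c5): row 6 has {1,2,6}; column 5 has {1,2,4,5,6} → 3.
Cell (r4,c2): row 4 has {1,2}; column 2 has {1,2,3,4,5} → 6.
Cell (r4,c6): row 4 has {1,2,6}; column 6 has {1,2,3,5,6} → 4.
Cell (r5,c4): row 5 has {1,2,3,4,5}; column 4 has {1,2,3} → 6.
Cell (r6,c1): row 6 has {1,2,3,6}; column 1 has {1,2,4,6} → 5.
Cell (r6,c4): row 6 has {1,2,3,5,6}; column 4 has {1,2,3,6} → 4.

5 2 6 4 3 1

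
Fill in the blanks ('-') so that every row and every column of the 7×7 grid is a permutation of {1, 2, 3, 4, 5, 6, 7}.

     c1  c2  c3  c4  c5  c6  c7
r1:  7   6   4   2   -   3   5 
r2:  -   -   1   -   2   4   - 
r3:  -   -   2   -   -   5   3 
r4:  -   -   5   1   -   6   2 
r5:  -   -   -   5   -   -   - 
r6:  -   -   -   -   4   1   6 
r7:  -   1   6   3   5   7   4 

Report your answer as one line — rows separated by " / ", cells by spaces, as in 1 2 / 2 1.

7 6 4 2 1 3 5 / 3 5 1 6 2 4 7 / 1 7 2 4 6 5 3 / 4 3 5 1 7 6 2 / 6 4 7 5 3 2 1 / 5 2 3 7 4 1 6 / 2 1 6 3 5 7 4

At row 1, column 5: row 1 has {2,3,4,5,6,7}; column 5 has {2,4,5}; that leaves 1.
At row 2, column 7: row 2 has {1,2,4}; column 7 has {2,3,4,5,6}; that leaves 7.
At row 5, column 6: row 5 has {5}; column 6 has {1,3,4,5,6,7}; that leaves 2.
At row 5, column 7: row 5 has {2,5}; column 7 has {2,3,4,5,6,7}; that leaves 1.
At row 6, column 4: row 6 has {1,4,6}; column 4 has {1,2,3,5}; that leaves 7.
At row 7, column 1: row 7 has {1,3,4,5,6,7}; column 1 has {7}; that leaves 2.
At row 2, column 4: row 2 has {1,2,4,7}; column 4 has {1,2,3,5,7}; that leaves 6.
At row 3, column 4: row 3 has {2,3,5}; column 4 has {1,2,3,5,6,7}; that leaves 4.
At row 6, column 3: row 6 has {1,4,6,7}; column 3 has {1,2,4,5,6}; that leaves 3.
At row 3, column 2: row 3 has {2,3,4,5}; column 2 has {1,6}; that leaves 7.
At row 3, column 5: row 3 has {2,3,4,5,7}; column 5 has {1,2,4,5}; that leaves 6.
At row 5, column 3: row 5 has {1,2,5}; column 3 has {1,2,3,4,5,6}; that leaves 7.
At row 5, column 5: row 5 has {1,2,5,7}; column 5 has {1,2,4,5,6}; that leaves 3.
At row 6, column 1: row 6 has {1,3,4,6,7}; column 1 has {2,7}; that leaves 5.
At row 6, column 2: row 6 has {1,3,4,5,6,7}; column 2 has {1,6,7}; that leaves 2.
At row 2, column 1: row 2 has {1,2,4,6,7}; column 1 has {2,5,7}; that leaves 3.
At row 2, column 2: row 2 has {1,2,3,4,6,7}; column 2 has {1,2,6,7}; that leaves 5.
At row 3, column 1: row 3 has {2,3,4,5,6,7}; column 1 has {2,3,5,7}; that leaves 1.
At row 4, column 1: row 4 has {1,2,5,6}; column 1 has {1,2,3,5,7}; that leaves 4.
At row 4, column 2: row 4 has {1,2,4,5,6}; column 2 has {1,2,5,6,7}; that leaves 3.
At row 4, column 5: row 4 has {1,2,3,4,5,6}; column 5 has {1,2,3,4,5,6}; that leaves 7.
At row 5, column 1: row 5 has {1,2,3,5,7}; column 1 has {1,2,3,4,5,7}; that leaves 6.
At row 5, column 2: row 5 has {1,2,3,5,6,7}; column 2 has {1,2,3,5,6,7}; that leaves 4.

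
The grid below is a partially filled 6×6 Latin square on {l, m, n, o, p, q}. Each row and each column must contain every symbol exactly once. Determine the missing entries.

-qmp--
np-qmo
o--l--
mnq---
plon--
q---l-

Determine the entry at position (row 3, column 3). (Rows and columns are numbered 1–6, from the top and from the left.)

Cell (r1,c1): row 1 has {m,p,q}; column 1 has {m,n,o,p,q} → l.
Cell (r1,c6): row 1 has {l,m,p,q}; column 6 has {o} → n.
Cell (r2,c3): row 2 has {m,n,o,p,q}; column 3 has {m,o,q} → l.
Cell (r3,c2): row 3 has {l,o}; column 2 has {l,n,p,q} → m.
Cell (r4,c4): row 4 has {m,n,q}; column 4 has {l,n,p,q} → o.
Cell (r4,c5): row 4 has {m,n,o,q}; column 5 has {l,m} → p.
Cell (r4,c6): row 4 has {m,n,o,p,q}; column 6 has {n,o} → l.
Cell (r5,c5): row 5 has {l,n,o,p}; column 5 has {l,m,p} → q.
Cell (r5,c6): row 5 has {l,n,o,p,q}; column 6 has {l,n,o} → m.
Cell (r6,c2): row 6 has {l,q}; column 2 has {l,m,n,p,q} → o.
Cell (r6,c4): row 6 has {l,o,q}; column 4 has {l,n,o,p,q} → m.
Cell (r6,c6): row 6 has {l,m,o,q}; column 6 has {l,m,n,o} → p.
Cell (r1,c5): row 1 has {l,m,n,p,q}; column 5 has {l,m,p,q} → o.
Cell (r3,c5): row 3 has {l,m,o}; column 5 has {l,m,o,p,q} → n.
Cell (r3,c6): row 3 has {l,m,n,o}; column 6 has {l,m,n,o,p} → q.
Cell (r6,c3): row 6 has {l,m,o,p,q}; column 3 has {l,m,o,q} → n.
Cell (r3,c3): row 3 has {l,m,n,o,q}; column 3 has {l,m,n,o,q} → p.

p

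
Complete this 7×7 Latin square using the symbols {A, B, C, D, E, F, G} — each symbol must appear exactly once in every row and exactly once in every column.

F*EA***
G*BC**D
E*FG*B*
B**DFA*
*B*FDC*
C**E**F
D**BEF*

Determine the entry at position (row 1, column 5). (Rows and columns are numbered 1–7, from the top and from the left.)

row 2 has {B,C,D,G}; column 5 has {D,E,F} — only A is left for (r2,c5).
row 2 has {A,B,C,D,G}; column 6 has {A,B,C,F} — only E is left for (r2,c6).
row 3 has {B,E,F,G}; column 5 has {A,D,E,F} — only C is left for (r3,c5).
row 3 has {B,C,E,F,G}; column 7 has {D,F} — only A is left for (r3,c7).
row 5 has {B,C,D,F}; column 1 has {B,C,D,E,F,G} — only A is left for (r5,c1).
row 5 has {A,B,C,D,F}; column 3 has {B,E,F} — only G is left for (r5,c3).
row 5 has {A,B,C,D,F,G}; column 7 has {A,D,F} — only E is left for (r5,c7).
row 2 has {A,B,C,D,E,G}; column 2 has {B} — only F is left for (r2,c2).
row 3 has {A,B,C,E,F,G}; column 2 has {B,F} — only D is left for (r3,c2).
row 4 has {A,B,D,F}; column 3 has {B,E,F,G} — only C is left for (r4,c3).
row 4 has {A,B,C,D,F}; column 7 has {A,D,E,F} — only G is left for (r4,c7).
row 7 has {B,D,E,F}; column 3 has {B,C,E,F,G} — only A is left for (r7,c3).
row 7 has {A,B,D,E,F}; column 7 has {A,D,E,F,G} — only C is left for (r7,c7).
row 1 has {A,E,F}; column 7 has {A,C,D,E,F,G} — only B is left for (r1,c7).
row 4 has {A,B,C,D,F,G}; column 2 has {B,D,F} — only E is left for (r4,c2).
row 6 has {C,E,F}; column 3 has {A,B,C,E,F,G} — only D is left for (r6,c3).
row 6 has {C,D,E,F}; column 6 has {A,B,C,E,F} — only G is left for (r6,c6).
row 7 has {A,B,C,D,E,F}; column 2 has {B,D,E,F} — only G is left for (r7,c2).
row 1 has {A,B,E,F}; column 2 has {B,D,E,F,G} — only C is left for (r1,c2).
row 1 has {A,B,C,E,F}; column 5 has {A,C,D,E,F} — only G is left for (r1,c5).

G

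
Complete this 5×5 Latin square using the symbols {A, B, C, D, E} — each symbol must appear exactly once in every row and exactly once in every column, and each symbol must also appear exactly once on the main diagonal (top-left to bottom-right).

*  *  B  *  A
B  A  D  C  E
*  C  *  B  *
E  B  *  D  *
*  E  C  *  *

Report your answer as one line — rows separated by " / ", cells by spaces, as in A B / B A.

C D B E A / B A D C E / A C E B D / E B A D C / D E C A B

(r1,c1) = C
(r1,c2) = D
(r1,c4) = E
(r3,c3) = E
(r3,c5) = D
(r4,c3) = A
(r4,c5) = C
(r5,c4) = A
(r5,c5) = B
(r3,c1) = A
(r5,c1) = D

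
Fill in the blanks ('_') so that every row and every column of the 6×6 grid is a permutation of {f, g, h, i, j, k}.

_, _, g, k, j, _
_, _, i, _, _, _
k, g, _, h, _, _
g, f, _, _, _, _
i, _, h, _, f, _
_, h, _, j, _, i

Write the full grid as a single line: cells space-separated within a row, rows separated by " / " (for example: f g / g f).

h i g k j f / j k i f h g / k g f h i j / g f j i k h / i j h g f k / f h k j g i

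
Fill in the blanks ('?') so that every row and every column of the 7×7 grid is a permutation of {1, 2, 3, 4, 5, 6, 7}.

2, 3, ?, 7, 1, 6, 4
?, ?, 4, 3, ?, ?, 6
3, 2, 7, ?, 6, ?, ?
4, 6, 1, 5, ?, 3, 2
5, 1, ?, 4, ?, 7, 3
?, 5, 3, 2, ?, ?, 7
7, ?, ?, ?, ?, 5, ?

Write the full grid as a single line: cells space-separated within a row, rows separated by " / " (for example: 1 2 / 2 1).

2 3 5 7 1 6 4 / 1 7 4 3 5 2 6 / 3 2 7 1 6 4 5 / 4 6 1 5 7 3 2 / 5 1 6 4 2 7 3 / 6 5 3 2 4 1 7 / 7 4 2 6 3 5 1

(r1,c3): row 1 has {1,2,3,4,6,7}; column 3 has {1,3,4,7}, so it must be 5.
(r2,c1): row 2 has {3,4,6}; column 1 has {2,3,4,5,7}, so it must be 1.
(r2,c2): row 2 has {1,3,4,6}; column 2 has {1,2,3,5,6}, so it must be 7.
(r2,c6): row 2 has {1,3,4,6,7}; column 6 has {3,5,6,7}, so it must be 2.
(r3,c4): row 3 has {2,3,6,7}; column 4 has {2,3,4,5,7}, so it must be 1.
(r3,c6): row 3 has {1,2,3,6,7}; column 6 has {2,3,5,6,7}, so it must be 4.
(r3,c7): row 3 has {1,2,3,4,6,7}; column 7 has {2,3,4,6,7}, so it must be 5.
(r4,c5): row 4 has {1,2,3,4,5,6}; column 5 has {1,6}, so it must be 7.
(r5,c5): row 5 has {1,3,4,5,7}; column 5 has {1,6,7}, so it must be 2.
(r6,c1): row 6 has {2,3,5,7}; column 1 has {1,2,3,4,5,7}, so it must be 6.
(r6,c5): row 6 has {2,3,5,6,7}; column 5 has {1,2,6,7}, so it must be 4.
(r6,c6): row 6 has {2,3,4,5,6,7}; column 6 has {2,3,4,5,6,7}, so it must be 1.
(r7,c2): row 7 has {5,7}; column 2 has {1,2,3,5,6,7}, so it must be 4.
(r7,c4): row 7 has {4,5,7}; column 4 has {1,2,3,4,5,7}, so it must be 6.
(r7,c5): row 7 has {4,5,6,7}; column 5 has {1,2,4,6,7}, so it must be 3.
(r7,c7): row 7 has {3,4,5,6,7}; column 7 has {2,3,4,5,6,7}, so it must be 1.
(r2,c5): row 2 has {1,2,3,4,6,7}; column 5 has {1,2,3,4,6,7}, so it must be 5.
(r5,c3): row 5 has {1,2,3,4,5,7}; column 3 has {1,3,4,5,7}, so it must be 6.
(r7,c3): row 7 has {1,3,4,5,6,7}; column 3 has {1,3,4,5,6,7}, so it must be 2.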